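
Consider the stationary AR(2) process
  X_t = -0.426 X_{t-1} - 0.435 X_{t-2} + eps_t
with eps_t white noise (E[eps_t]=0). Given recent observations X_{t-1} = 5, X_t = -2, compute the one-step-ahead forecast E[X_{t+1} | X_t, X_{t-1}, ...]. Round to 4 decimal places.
E[X_{t+1} \mid \mathcal F_t] = -1.3230

For an AR(p) model X_t = c + sum_i phi_i X_{t-i} + eps_t, the
one-step-ahead conditional mean is
  E[X_{t+1} | X_t, ...] = c + sum_i phi_i X_{t+1-i}.
Substitute known values:
  E[X_{t+1} | ...] = (-0.426) * (-2) + (-0.435) * (5)
                   = -1.3230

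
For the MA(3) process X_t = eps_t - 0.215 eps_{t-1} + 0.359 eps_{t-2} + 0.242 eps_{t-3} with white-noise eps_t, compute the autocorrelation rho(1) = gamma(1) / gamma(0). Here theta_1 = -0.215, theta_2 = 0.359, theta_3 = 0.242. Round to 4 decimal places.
\rho(1) = -0.1664

For an MA(q) process with theta_0 = 1, the autocovariance is
  gamma(k) = sigma^2 * sum_{i=0..q-k} theta_i * theta_{i+k},
and rho(k) = gamma(k) / gamma(0). Sigma^2 cancels.
  numerator   = (1)*(-0.215) + (-0.215)*(0.359) + (0.359)*(0.242) = -0.205307.
  denominator = (1)^2 + (-0.215)^2 + (0.359)^2 + (0.242)^2 = 1.23367.
  rho(1) = -0.205307 / 1.23367 = -0.1664.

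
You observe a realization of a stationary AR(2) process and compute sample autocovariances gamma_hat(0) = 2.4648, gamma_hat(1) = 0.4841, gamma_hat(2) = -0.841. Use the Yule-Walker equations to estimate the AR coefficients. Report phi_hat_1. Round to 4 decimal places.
\hat\phi_{1} = 0.2740

The Yule-Walker equations for an AR(p) process read, in matrix form,
  Gamma_p phi = r_p,   with   (Gamma_p)_{ij} = gamma(|i - j|),
                       (r_p)_i = gamma(i),   i,j = 1..p.
Substitute the sample gammas (Toeplitz matrix and right-hand side of size 2):
  Gamma_p = [[2.4648, 0.4841], [0.4841, 2.4648]]
  r_p     = [0.4841, -0.841]
Written out:
  2.4648 phi_1 + 0.4841 phi_2 = 0.4841
  0.4841 phi_1 + 2.4648 phi_2 = -0.841
Solve by Cramer's rule:
  det = gamma(0)^2 - gamma(1)^2 = (2.4648)^2 - (0.4841)^2 = 6.07523904 - 0.23435281 = 5.84088623
  phi_hat_1 = [gamma(1) gamma(0) - gamma(1) gamma(2)] / det = [(0.4841)(2.4648) - (0.4841)(-0.841)] / 5.84088623 = 1.60033778 / 5.84088623 = 0.274
  phi_hat_2 = [gamma(0) gamma(2) - gamma(1)^2] / det = [(2.4648)(-0.841) - (0.4841)^2] / 5.84088623 = -2.30724961 / 5.84088623 = -0.395
So phi_hat = [0.2740, -0.3950].
Therefore phi_hat_1 = 0.2740.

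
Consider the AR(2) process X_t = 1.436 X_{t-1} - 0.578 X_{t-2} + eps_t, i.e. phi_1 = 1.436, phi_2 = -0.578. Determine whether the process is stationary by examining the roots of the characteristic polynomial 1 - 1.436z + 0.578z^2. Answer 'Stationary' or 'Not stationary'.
\text{Stationary}

The AR(p) characteristic polynomial is P(z) = 1 - 1.436z + 0.578z^2.
Stationarity requires all roots to lie outside the unit circle, i.e. |z| > 1 for every root.
Set 1 + (-1.436) z + (0.578) z^2 = 0, i.e. a z^2 + b z + c = 0 with a = 0.578, b = -1.436, c = 1.
Discriminant D = b^2 - 4ac = (-1.436)^2 - 4*(0.578)*1 = 2.062096 - (2.312) = -0.249904.
D < 0, so the roots are the complex-conjugate pair z = (-b +/- i sqrt(-D)) / (2a) = 1.2422 +/- 0.4324i.
For a conjugate pair |z|^2 = z * conj(z) = (product of roots) = c/a = 1/(0.578) = 1.730104, so |z| = sqrt(1.730104) = 1.3153 for both roots.
Moduli of all roots: 1.3153, 1.3153.
All moduli strictly greater than 1? Yes.
Verdict: Stationary.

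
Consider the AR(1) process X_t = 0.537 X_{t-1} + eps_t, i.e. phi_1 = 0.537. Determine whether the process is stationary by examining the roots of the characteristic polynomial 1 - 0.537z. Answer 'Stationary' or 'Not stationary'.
\text{Stationary}

The AR(p) characteristic polynomial is P(z) = 1 - 0.537z.
Stationarity requires all roots to lie outside the unit circle, i.e. |z| > 1 for every root.
This is linear in z: 1 + (-0.537) z = 0  =>  z = -1/(-0.537) = 1.862197,  |z| = 1.862197.
Moduli of all roots: 1.8622.
All moduli strictly greater than 1? Yes.
Verdict: Stationary.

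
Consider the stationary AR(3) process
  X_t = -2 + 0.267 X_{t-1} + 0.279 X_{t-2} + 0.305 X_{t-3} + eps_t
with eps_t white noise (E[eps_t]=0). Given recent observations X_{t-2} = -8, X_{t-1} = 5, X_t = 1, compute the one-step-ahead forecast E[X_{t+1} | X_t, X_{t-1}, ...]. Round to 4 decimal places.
E[X_{t+1} \mid \mathcal F_t] = -2.7780

For an AR(p) model X_t = c + sum_i phi_i X_{t-i} + eps_t, the
one-step-ahead conditional mean is
  E[X_{t+1} | X_t, ...] = c + sum_i phi_i X_{t+1-i}.
Substitute known values:
  E[X_{t+1} | ...] = -2 + (0.267) * (1) + (0.279) * (5) + (0.305) * (-8)
                   = -2.7780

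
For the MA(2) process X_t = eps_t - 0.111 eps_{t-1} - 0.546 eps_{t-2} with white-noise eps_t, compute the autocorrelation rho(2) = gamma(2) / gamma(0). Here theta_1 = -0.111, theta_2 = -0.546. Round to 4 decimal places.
\rho(2) = -0.4167

For an MA(q) process with theta_0 = 1, the autocovariance is
  gamma(k) = sigma^2 * sum_{i=0..q-k} theta_i * theta_{i+k},
and rho(k) = gamma(k) / gamma(0). Sigma^2 cancels.
  numerator   = (1)*(-0.546) = -0.546.
  denominator = (1)^2 + (-0.111)^2 + (-0.546)^2 = 1.310437.
  rho(2) = -0.546 / 1.310437 = -0.4167.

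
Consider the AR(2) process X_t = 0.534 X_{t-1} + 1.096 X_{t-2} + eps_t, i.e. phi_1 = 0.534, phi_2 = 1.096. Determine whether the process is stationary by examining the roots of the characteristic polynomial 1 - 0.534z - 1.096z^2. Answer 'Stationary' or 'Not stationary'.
\text{Not stationary}

The AR(p) characteristic polynomial is P(z) = 1 - 0.534z - 1.096z^2.
Stationarity requires all roots to lie outside the unit circle, i.e. |z| > 1 for every root.
Set 1 + (-0.534) z + (-1.096) z^2 = 0, i.e. a z^2 + b z + c = 0 with a = -1.096, b = -0.534, c = 1.
Discriminant D = b^2 - 4ac = (-0.534)^2 - 4*(-1.096)*1 = 0.285156 - (-4.384) = 4.669156.
D >= 0, so the roots are real: z = (-b +/- sqrt(D)) / (2a) = (0.534 +/- 2.160823) / (-2.192).
  z_1 = (0.534 + 2.160823) / (-2.192) = -1.2294,   |z_1| = 1.2294.
  z_2 = (0.534 - 2.160823) / (-2.192) = 0.7422,   |z_2| = 0.7422.
Moduli of all roots: 1.2294, 0.7422.
All moduli strictly greater than 1? No.
Verdict: Not stationary.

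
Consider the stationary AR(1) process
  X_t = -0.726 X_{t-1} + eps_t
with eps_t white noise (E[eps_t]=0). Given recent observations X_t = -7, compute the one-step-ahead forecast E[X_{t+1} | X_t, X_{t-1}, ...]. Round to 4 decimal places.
E[X_{t+1} \mid \mathcal F_t] = 5.0820

For an AR(p) model X_t = c + sum_i phi_i X_{t-i} + eps_t, the
one-step-ahead conditional mean is
  E[X_{t+1} | X_t, ...] = c + sum_i phi_i X_{t+1-i}.
Substitute known values:
  E[X_{t+1} | ...] = (-0.726) * (-7)
                   = 5.0820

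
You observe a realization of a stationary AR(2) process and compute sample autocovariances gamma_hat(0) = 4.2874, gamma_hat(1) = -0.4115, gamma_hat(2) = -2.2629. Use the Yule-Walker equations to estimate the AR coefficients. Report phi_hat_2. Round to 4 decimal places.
\hat\phi_{2} = -0.5420

The Yule-Walker equations for an AR(p) process read, in matrix form,
  Gamma_p phi = r_p,   with   (Gamma_p)_{ij} = gamma(|i - j|),
                       (r_p)_i = gamma(i),   i,j = 1..p.
Substitute the sample gammas (Toeplitz matrix and right-hand side of size 2):
  Gamma_p = [[4.2874, -0.4115], [-0.4115, 4.2874]]
  r_p     = [-0.4115, -2.2629]
Written out:
  4.2874 phi_1 - 0.4115 phi_2 = -0.4115
  -0.4115 phi_1 + 4.2874 phi_2 = -2.2629
Solve by Cramer's rule:
  det = gamma(0)^2 - gamma(1)^2 = (4.2874)^2 - (-0.4115)^2 = 18.38179876 - 0.16933225 = 18.21246651
  phi_hat_1 = [gamma(1) gamma(0) - gamma(1) gamma(2)] / det = [(-0.4115)(4.2874) - (-0.4115)(-2.2629)] / 18.21246651 = -2.69544845 / 18.21246651 = -0.148
  phi_hat_2 = [gamma(0) gamma(2) - gamma(1)^2] / det = [(4.2874)(-2.2629) - (-0.4115)^2] / 18.21246651 = -9.87128971 / 18.21246651 = -0.542
So phi_hat = [-0.1480, -0.5420].
Therefore phi_hat_2 = -0.5420.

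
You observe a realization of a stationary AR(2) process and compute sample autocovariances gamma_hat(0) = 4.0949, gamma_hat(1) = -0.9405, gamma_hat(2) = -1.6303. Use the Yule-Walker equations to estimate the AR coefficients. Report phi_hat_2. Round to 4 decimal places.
\hat\phi_{2} = -0.4760

The Yule-Walker equations for an AR(p) process read, in matrix form,
  Gamma_p phi = r_p,   with   (Gamma_p)_{ij} = gamma(|i - j|),
                       (r_p)_i = gamma(i),   i,j = 1..p.
Substitute the sample gammas (Toeplitz matrix and right-hand side of size 2):
  Gamma_p = [[4.0949, -0.9405], [-0.9405, 4.0949]]
  r_p     = [-0.9405, -1.6303]
Written out:
  4.0949 phi_1 - 0.9405 phi_2 = -0.9405
  -0.9405 phi_1 + 4.0949 phi_2 = -1.6303
Solve by Cramer's rule:
  det = gamma(0)^2 - gamma(1)^2 = (4.0949)^2 - (-0.9405)^2 = 16.76820601 - 0.88454025 = 15.88366576
  phi_hat_1 = [gamma(1) gamma(0) - gamma(1) gamma(2)] / det = [(-0.9405)(4.0949) - (-0.9405)(-1.6303)] / 15.88366576 = -5.3845506 / 15.88366576 = -0.339
  phi_hat_2 = [gamma(0) gamma(2) - gamma(1)^2] / det = [(4.0949)(-1.6303) - (-0.9405)^2] / 15.88366576 = -7.56045572 / 15.88366576 = -0.476
So phi_hat = [-0.3390, -0.4760].
Therefore phi_hat_2 = -0.4760.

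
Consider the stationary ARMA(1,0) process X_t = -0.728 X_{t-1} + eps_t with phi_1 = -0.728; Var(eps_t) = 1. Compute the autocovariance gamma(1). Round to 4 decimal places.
\gamma(1) = -1.5489

Multiply the model equation by X_{t-k} and take expectations. With theta_0 = psi_0 = 1 and psi_j the MA(infinity) weights, this gives
  gamma(k) - sum_i phi_i gamma(k-i) = c_k,
  c_k = sigma^2 * sum_{j=k..q} theta_j psi_{j-k}   (c_k = 0 for k > q),
using gamma(-m) = gamma(m).
Pure AR (q = 0): c_0 = sigma^2 = 1, c_k = 0 for k >= 1.
Equations for k = 0 and k = 1 (AR order 1):
  gamma(0) = phi_1 gamma(1) + c_0
  gamma(1) = phi_1 gamma(0) + c_1
Substituting the second into the first: gamma(0) (1 - phi_1^2) = c_0 + phi_1 c_1, so
  gamma(0) = c_0 / (1 - phi_1^2) = 1 / (1 - (-0.728)^2) = 1 / 0.470016 = 2.127587.
  gamma(1) = phi_1 gamma(0) = (-0.728)(2.127587) = -1.548883.
Therefore gamma(1) = -1.5489 (to 4 decimal places).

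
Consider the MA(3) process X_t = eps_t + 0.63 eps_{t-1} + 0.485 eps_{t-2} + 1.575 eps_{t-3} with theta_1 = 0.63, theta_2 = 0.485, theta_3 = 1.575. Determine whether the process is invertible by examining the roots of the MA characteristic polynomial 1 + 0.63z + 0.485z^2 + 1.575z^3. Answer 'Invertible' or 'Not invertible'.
\text{Not invertible}

The MA(q) characteristic polynomial is P(z) = 1 + 0.63z + 0.485z^2 + 1.575z^3.
Invertibility requires all roots to lie outside the unit circle, i.e. |z| > 1 for every root.
Degree 3: look for a simple real root z0 first, then factor out (1 - z/z0) and solve the remaining quadratic.
Testing z0 = -0.8: P(-0.8) = 1 + (0.63)(-0.8) + (0.485)(-0.8)^2 + (1.575)(-0.8)^3
  = 1 + (-0.504) + (0.3104) + (-0.8064) = 0.  So z_0 = -0.8 is a root, |z_0| = 0.8.
Divide out the factor (1 + 1.25 z) = (1 - z/z0) (since 1/z0 = -1.25):
  P(z) = (1 + 1.25 z)(1 + (-0.62) z + (1.26) z^2)
  [check: z-coef -0.62 - (-1.25) = 0.63; z^2-coef 1.26 - (-1.25)(-0.62) = 0.485; z^3-coef -(-1.25)(1.26) = 1.575.]
Remaining roots from the quadratic factor 1 + (-0.62) z + (1.26) z^2:
  Set 1 + (-0.62) z + (1.26) z^2 = 0, i.e. a z^2 + b z + c = 0 with a = 1.26, b = -0.62, c = 1.
  Discriminant D = b^2 - 4ac = (-0.62)^2 - 4*(1.26)*1 = 0.3844 - (5.04) = -4.6556.
  D < 0, so the roots are the complex-conjugate pair z = (-b +/- i sqrt(-D)) / (2a) = 0.246 +/- 0.8562i.
  For a conjugate pair |z|^2 = z * conj(z) = (product of roots) = c/a = 1/(1.26) = 0.793651, so |z| = sqrt(0.793651) = 0.8909 for both roots.
Moduli of all roots: 0.8000, 0.8909, 0.8909.
All moduli strictly greater than 1? No.
Verdict: Not invertible.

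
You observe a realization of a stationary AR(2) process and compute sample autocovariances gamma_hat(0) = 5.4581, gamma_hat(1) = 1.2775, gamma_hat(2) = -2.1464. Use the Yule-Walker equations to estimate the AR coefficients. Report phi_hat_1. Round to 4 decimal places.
\hat\phi_{1} = 0.3450

The Yule-Walker equations for an AR(p) process read, in matrix form,
  Gamma_p phi = r_p,   with   (Gamma_p)_{ij} = gamma(|i - j|),
                       (r_p)_i = gamma(i),   i,j = 1..p.
Substitute the sample gammas (Toeplitz matrix and right-hand side of size 2):
  Gamma_p = [[5.4581, 1.2775], [1.2775, 5.4581]]
  r_p     = [1.2775, -2.1464]
Written out:
  5.4581 phi_1 + 1.2775 phi_2 = 1.2775
  1.2775 phi_1 + 5.4581 phi_2 = -2.1464
Solve by Cramer's rule:
  det = gamma(0)^2 - gamma(1)^2 = (5.4581)^2 - (1.2775)^2 = 29.79085561 - 1.63200625 = 28.15884936
  phi_hat_1 = [gamma(1) gamma(0) - gamma(1) gamma(2)] / det = [(1.2775)(5.4581) - (1.2775)(-2.1464)] / 28.15884936 = 9.71474875 / 28.15884936 = 0.345
  phi_hat_2 = [gamma(0) gamma(2) - gamma(1)^2] / det = [(5.4581)(-2.1464) - (1.2775)^2] / 28.15884936 = -13.34727209 / 28.15884936 = -0.474
So phi_hat = [0.3450, -0.4740].
Therefore phi_hat_1 = 0.3450.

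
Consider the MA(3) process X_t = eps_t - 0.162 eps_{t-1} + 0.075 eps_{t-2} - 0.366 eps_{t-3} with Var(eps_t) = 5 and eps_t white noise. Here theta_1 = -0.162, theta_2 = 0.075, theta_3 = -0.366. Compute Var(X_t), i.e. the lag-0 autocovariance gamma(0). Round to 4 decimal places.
\gamma(0) = 5.8291

For an MA(q) process X_t = eps_t + sum_i theta_i eps_{t-i} with
Var(eps_t) = sigma^2, the variance is
  gamma(0) = sigma^2 * (1 + sum_i theta_i^2).
  sum_i theta_i^2 = (-0.162)^2 + (0.075)^2 + (-0.366)^2 = 0.026244 + 0.005625 + 0.133956 = 0.165825.
  gamma(0) = 5 * (1 + 0.165825) = 5 * 1.165825 = 5.829125, which rounds to 5.8291.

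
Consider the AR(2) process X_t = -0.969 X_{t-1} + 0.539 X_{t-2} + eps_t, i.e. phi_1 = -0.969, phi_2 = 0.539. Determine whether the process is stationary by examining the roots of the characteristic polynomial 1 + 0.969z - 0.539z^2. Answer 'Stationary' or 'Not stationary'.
\text{Not stationary}

The AR(p) characteristic polynomial is P(z) = 1 + 0.969z - 0.539z^2.
Stationarity requires all roots to lie outside the unit circle, i.e. |z| > 1 for every root.
Set 1 + (0.969) z + (-0.539) z^2 = 0, i.e. a z^2 + b z + c = 0 with a = -0.539, b = 0.969, c = 1.
Discriminant D = b^2 - 4ac = (0.969)^2 - 4*(-0.539)*1 = 0.938961 - (-2.156) = 3.094961.
D >= 0, so the roots are real: z = (-b +/- sqrt(D)) / (2a) = (-0.969 +/- 1.75925) / (-1.078).
  z_1 = (-0.969 + 1.75925) / (-1.078) = -0.7331,   |z_1| = 0.7331.
  z_2 = (-0.969 - 1.75925) / (-1.078) = 2.5308,   |z_2| = 2.5308.
Moduli of all roots: 0.7331, 2.5308.
All moduli strictly greater than 1? No.
Verdict: Not stationary.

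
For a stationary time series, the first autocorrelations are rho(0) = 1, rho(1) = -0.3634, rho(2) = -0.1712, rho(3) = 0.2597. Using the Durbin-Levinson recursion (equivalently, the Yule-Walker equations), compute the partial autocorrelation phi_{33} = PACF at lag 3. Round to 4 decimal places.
\phi_{33} = 0.0640

The PACF at lag k is phi_{kk}, the last component of the solution
to the Yule-Walker system G_k phi = r_k where
  (G_k)_{ij} = rho(|i - j|), (r_k)_i = rho(i), i,j = 1..k.
Equivalently, Durbin-Levinson gives phi_{kk} iteratively:
  phi_{11} = rho(1)
  phi_{kk} = [rho(k) - sum_{j=1..k-1} phi_{k-1,j} rho(k-j)]
            / [1 - sum_{j=1..k-1} phi_{k-1,j} rho(j)],
  phi_{k,j} = phi_{k-1,j} - phi_{kk} phi_{k-1,k-j},  j = 1..k-1.
Step k = 1:
  phi_11 = rho(1) = -0.3634.
Step k = 2:
  phi_22 = [rho(2) - phi_11 rho(1)] / [1 - phi_11 rho(1)] = [-0.1712 - (-0.3634)(-0.3634)] / [1 - (-0.3634)(-0.3634)]
         = -0.30325956 / 0.86794044 = -0.349401.
  Update: phi_21 = phi_11 - phi_22 phi_11 = -0.3634 - (-0.349401)(-0.3634) = -0.490372.
Step k = 3:
  phi_33 = [rho(3) - phi_21 rho(2) - phi_22 rho(1)] / [1 - phi_21 rho(1) - phi_22 rho(2)]
    numerator   = 0.2597 - (-0.490372)(-0.1712) - (-0.349401)(-0.3634) = 0.04877579
    denominator = 1 - (-0.490372)(-0.3634) - (-0.349401)(-0.1712) = 0.76198114
  phi_33 = 0.04877579 / 0.76198114 = 0.064.
Therefore phi_{33} = 0.0640.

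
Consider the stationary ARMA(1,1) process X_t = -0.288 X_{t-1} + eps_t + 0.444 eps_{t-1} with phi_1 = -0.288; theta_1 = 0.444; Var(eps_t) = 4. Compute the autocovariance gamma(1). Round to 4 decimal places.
\gamma(1) = 0.5934

Multiply the model equation by X_{t-k} and take expectations. With theta_0 = psi_0 = 1 and psi_j the MA(infinity) weights, this gives
  gamma(k) - sum_i phi_i gamma(k-i) = c_k,
  c_k = sigma^2 * sum_{j=k..q} theta_j psi_{j-k}   (c_k = 0 for k > q),
using gamma(-m) = gamma(m).
psi-weights needed (psi_j = theta_j + sum_i phi_i psi_{j-i}):
  psi_1 = theta_1 + phi_1 = 0.444 + (-0.288) = 0.156
Right-hand sides:
  c_0 = sigma^2 (1 + theta_1 psi_1) = 4 * (1 + (0.444)(0.156)) = 4 * 1.069264 = 4.277056
  c_1 = sigma^2 theta_1 = 4 * (0.444) = 1.776
  c_2 = 0
Equations for k = 0 and k = 1 (AR order 1):
  gamma(0) = phi_1 gamma(1) + c_0
  gamma(1) = phi_1 gamma(0) + c_1
Substituting the second into the first: gamma(0) (1 - phi_1^2) = c_0 + phi_1 c_1, so
  gamma(0) = (c_0 + phi_1 c_1) / (1 - phi_1^2) = (4.277056 + (-0.288)(1.776)) / (1 - (-0.288)^2) = 3.765568 / 0.917056 = 4.106148.
  gamma(1) = phi_1 gamma(0) + c_1 = (-0.288)(4.106148) + (1.776) = 0.593429.
Therefore gamma(1) = 0.5934 (to 4 decimal places).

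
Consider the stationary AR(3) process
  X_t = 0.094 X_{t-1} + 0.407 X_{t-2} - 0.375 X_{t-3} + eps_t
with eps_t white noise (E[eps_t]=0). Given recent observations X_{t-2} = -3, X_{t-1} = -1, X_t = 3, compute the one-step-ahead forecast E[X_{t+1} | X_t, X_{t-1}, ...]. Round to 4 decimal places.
E[X_{t+1} \mid \mathcal F_t] = 1.0000

For an AR(p) model X_t = c + sum_i phi_i X_{t-i} + eps_t, the
one-step-ahead conditional mean is
  E[X_{t+1} | X_t, ...] = c + sum_i phi_i X_{t+1-i}.
Substitute known values:
  E[X_{t+1} | ...] = (0.094) * (3) + (0.407) * (-1) + (-0.375) * (-3)
                   = 1.0000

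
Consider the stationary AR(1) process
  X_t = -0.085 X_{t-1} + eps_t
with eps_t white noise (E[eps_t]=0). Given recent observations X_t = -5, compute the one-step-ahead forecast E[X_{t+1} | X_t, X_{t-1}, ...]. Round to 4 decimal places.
E[X_{t+1} \mid \mathcal F_t] = 0.4250

For an AR(p) model X_t = c + sum_i phi_i X_{t-i} + eps_t, the
one-step-ahead conditional mean is
  E[X_{t+1} | X_t, ...] = c + sum_i phi_i X_{t+1-i}.
Substitute known values:
  E[X_{t+1} | ...] = (-0.085) * (-5)
                   = 0.4250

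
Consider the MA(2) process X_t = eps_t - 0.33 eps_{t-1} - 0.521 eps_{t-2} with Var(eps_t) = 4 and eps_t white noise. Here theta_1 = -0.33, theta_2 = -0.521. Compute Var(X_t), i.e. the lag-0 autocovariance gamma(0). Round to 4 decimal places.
\gamma(0) = 5.5214

For an MA(q) process X_t = eps_t + sum_i theta_i eps_{t-i} with
Var(eps_t) = sigma^2, the variance is
  gamma(0) = sigma^2 * (1 + sum_i theta_i^2).
  sum_i theta_i^2 = (-0.33)^2 + (-0.521)^2 = 0.1089 + 0.271441 = 0.380341.
  gamma(0) = 4 * (1 + 0.380341) = 4 * 1.380341 = 5.521364, which rounds to 5.5214.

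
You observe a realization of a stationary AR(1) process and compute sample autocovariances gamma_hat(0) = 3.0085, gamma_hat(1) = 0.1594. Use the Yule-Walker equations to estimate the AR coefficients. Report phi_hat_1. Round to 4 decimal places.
\hat\phi_{1} = 0.0530

The Yule-Walker equations for an AR(p) process read, in matrix form,
  Gamma_p phi = r_p,   with   (Gamma_p)_{ij} = gamma(|i - j|),
                       (r_p)_i = gamma(i),   i,j = 1..p.
Substitute the sample gammas (Toeplitz matrix and right-hand side of size 1):
  Gamma_p = [[3.0085]]
  r_p     = [0.1594]
With p = 1 this is the single equation gamma(0) phi_1 = gamma(1):
  phi_hat_1 = gamma(1) / gamma(0) = 0.1594 / 3.0085 = 0.0530.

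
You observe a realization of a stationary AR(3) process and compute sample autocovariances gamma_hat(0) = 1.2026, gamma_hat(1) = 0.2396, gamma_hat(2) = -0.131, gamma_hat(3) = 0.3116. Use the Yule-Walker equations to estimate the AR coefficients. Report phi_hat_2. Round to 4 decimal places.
\hat\phi_{2} = -0.2321

The Yule-Walker equations for an AR(p) process read, in matrix form,
  Gamma_p phi = r_p,   with   (Gamma_p)_{ij} = gamma(|i - j|),
                       (r_p)_i = gamma(i),   i,j = 1..p.
Substitute the sample gammas (Toeplitz matrix and right-hand side of size 3):
  Gamma_p = [[1.2026, 0.2396, -0.131], [0.2396, 1.2026, 0.2396], [-0.131, 0.2396, 1.2026]]
  r_p     = [0.2396, -0.131, 0.3116]
Written out (R1..R3):
  (R1) 1.2026 phi_1 + 0.2396 phi_2 - 0.131 phi_3 = 0.2396
  (R2) 0.2396 phi_1 + 1.2026 phi_2 + 0.2396 phi_3 = -0.131
  (R3) -0.131 phi_1 + 0.2396 phi_2 + 1.2026 phi_3 = 0.3116
Gaussian elimination:
  R2 <- R2 - (0.2396/1.2026) R1 = R2 - (0.199235) R1:  1.154863 phi_2 + 0.2657 phi_3 = -0.178737
  R3 <- R3 - (-0.131/1.2026) R1 = R3 - (-0.108931) R1:  0.2657 phi_2 + 1.18833 phi_3 = 0.3377
  R3 <- R3 - (0.2657/1.154863) R2 = R3 - (0.23007) R2:  1.1272 phi_3 = 0.378822
Back-substitution:
  phi_hat_3 = 0.378822 / 1.1272 = 0.336073
  phi_hat_2 = (-0.178737 - (0.2657)(0.336073)) / 1.154863 = -0.232089
  phi_hat_1 = (0.2396 - (0.2396)(-0.232089) - (-0.131)(0.336073)) / 1.2026 = 0.282084
So phi_hat = [0.2821, -0.2321, 0.3361].
Therefore phi_hat_2 = -0.2321.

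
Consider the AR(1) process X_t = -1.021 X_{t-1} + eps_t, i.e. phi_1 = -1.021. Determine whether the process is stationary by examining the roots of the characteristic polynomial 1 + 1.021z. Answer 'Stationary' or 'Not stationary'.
\text{Not stationary}

The AR(p) characteristic polynomial is P(z) = 1 + 1.021z.
Stationarity requires all roots to lie outside the unit circle, i.e. |z| > 1 for every root.
This is linear in z: 1 + (1.021) z = 0  =>  z = -1/(1.021) = -0.979432,  |z| = 0.979432.
Moduli of all roots: 0.9794.
All moduli strictly greater than 1? No.
Verdict: Not stationary.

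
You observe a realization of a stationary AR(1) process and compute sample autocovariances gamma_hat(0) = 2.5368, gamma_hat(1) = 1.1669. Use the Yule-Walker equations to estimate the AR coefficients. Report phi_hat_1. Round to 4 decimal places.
\hat\phi_{1} = 0.4600

The Yule-Walker equations for an AR(p) process read, in matrix form,
  Gamma_p phi = r_p,   with   (Gamma_p)_{ij} = gamma(|i - j|),
                       (r_p)_i = gamma(i),   i,j = 1..p.
Substitute the sample gammas (Toeplitz matrix and right-hand side of size 1):
  Gamma_p = [[2.5368]]
  r_p     = [1.1669]
With p = 1 this is the single equation gamma(0) phi_1 = gamma(1):
  phi_hat_1 = gamma(1) / gamma(0) = 1.1669 / 2.5368 = 0.4600.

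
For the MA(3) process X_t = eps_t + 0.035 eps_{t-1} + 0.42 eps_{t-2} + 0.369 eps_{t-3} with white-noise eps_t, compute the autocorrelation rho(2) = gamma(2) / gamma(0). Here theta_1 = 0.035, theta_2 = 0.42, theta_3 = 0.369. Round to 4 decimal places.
\rho(2) = 0.3295

For an MA(q) process with theta_0 = 1, the autocovariance is
  gamma(k) = sigma^2 * sum_{i=0..q-k} theta_i * theta_{i+k},
and rho(k) = gamma(k) / gamma(0). Sigma^2 cancels.
  numerator   = (1)*(0.42) + (0.035)*(0.369) = 0.432915.
  denominator = (1)^2 + (0.035)^2 + (0.42)^2 + (0.369)^2 = 1.313786.
  rho(2) = 0.432915 / 1.313786 = 0.3295.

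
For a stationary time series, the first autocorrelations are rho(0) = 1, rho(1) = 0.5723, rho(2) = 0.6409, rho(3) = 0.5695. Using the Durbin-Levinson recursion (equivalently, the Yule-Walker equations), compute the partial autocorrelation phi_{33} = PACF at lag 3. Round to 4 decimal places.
\phi_{33} = 0.2031

The PACF at lag k is phi_{kk}, the last component of the solution
to the Yule-Walker system G_k phi = r_k where
  (G_k)_{ij} = rho(|i - j|), (r_k)_i = rho(i), i,j = 1..k.
Equivalently, Durbin-Levinson gives phi_{kk} iteratively:
  phi_{11} = rho(1)
  phi_{kk} = [rho(k) - sum_{j=1..k-1} phi_{k-1,j} rho(k-j)]
            / [1 - sum_{j=1..k-1} phi_{k-1,j} rho(j)],
  phi_{k,j} = phi_{k-1,j} - phi_{kk} phi_{k-1,k-j},  j = 1..k-1.
Step k = 1:
  phi_11 = rho(1) = 0.5723.
Step k = 2:
  phi_22 = [rho(2) - phi_11 rho(1)] / [1 - phi_11 rho(1)] = [0.6409 - (0.5723)(0.5723)] / [1 - (0.5723)(0.5723)]
         = 0.31337271 / 0.67247271 = 0.466001.
  Update: phi_21 = phi_11 - phi_22 phi_11 = 0.5723 - (0.466001)(0.5723) = 0.305608.
Step k = 3:
  phi_33 = [rho(3) - phi_21 rho(2) - phi_22 rho(1)] / [1 - phi_21 rho(1) - phi_22 rho(2)]
    numerator   = 0.5695 - (0.305608)(0.6409) - (0.466001)(0.5723) = 0.10694377
    denominator = 1 - (0.305608)(0.5723) - (0.466001)(0.6409) = 0.52644083
  phi_33 = 0.10694377 / 0.52644083 = 0.2031.
Therefore phi_{33} = 0.2031.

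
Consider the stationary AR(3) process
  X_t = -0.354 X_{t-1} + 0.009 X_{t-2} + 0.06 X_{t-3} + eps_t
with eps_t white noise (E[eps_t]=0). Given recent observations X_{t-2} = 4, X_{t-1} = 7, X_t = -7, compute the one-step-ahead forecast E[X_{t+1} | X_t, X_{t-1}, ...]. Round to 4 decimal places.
E[X_{t+1} \mid \mathcal F_t] = 2.7810

For an AR(p) model X_t = c + sum_i phi_i X_{t-i} + eps_t, the
one-step-ahead conditional mean is
  E[X_{t+1} | X_t, ...] = c + sum_i phi_i X_{t+1-i}.
Substitute known values:
  E[X_{t+1} | ...] = (-0.354) * (-7) + (0.009) * (7) + (0.06) * (4)
                   = 2.7810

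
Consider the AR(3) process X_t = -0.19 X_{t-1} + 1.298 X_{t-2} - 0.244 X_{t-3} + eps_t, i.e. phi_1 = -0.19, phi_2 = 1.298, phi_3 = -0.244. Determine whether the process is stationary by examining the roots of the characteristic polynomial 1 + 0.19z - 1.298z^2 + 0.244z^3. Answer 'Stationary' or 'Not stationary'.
\text{Not stationary}

The AR(p) characteristic polynomial is P(z) = 1 + 0.19z - 1.298z^2 + 0.244z^3.
Stationarity requires all roots to lie outside the unit circle, i.e. |z| > 1 for every root.
Degree 3: look for a simple real root z0 first, then factor out (1 - z/z0) and solve the remaining quadratic.
Testing z0 = 5: P(5) = 1 + (0.19)(5) + (-1.298)(5)^2 + (0.244)(5)^3
  = 1 + (0.95) + (-32.45) + (30.5) = 0.  So z_0 = 5 is a root, |z_0| = 5.
Divide out the factor (1 - 0.2 z) = (1 - z/z0) (since 1/z0 = 0.2):
  P(z) = (1 - 0.2 z)(1 + (0.39) z + (-1.22) z^2)
  [check: z-coef 0.39 - (0.2) = 0.19; z^2-coef -1.22 - (0.2)(0.39) = -1.298; z^3-coef -(0.2)(-1.22) = 0.244.]
Remaining roots from the quadratic factor 1 + (0.39) z + (-1.22) z^2:
  Set 1 + (0.39) z + (-1.22) z^2 = 0, i.e. a z^2 + b z + c = 0 with a = -1.22, b = 0.39, c = 1.
  Discriminant D = b^2 - 4ac = (0.39)^2 - 4*(-1.22)*1 = 0.1521 - (-4.88) = 5.0321.
  D >= 0, so the roots are real: z = (-b +/- sqrt(D)) / (2a) = (-0.39 +/- 2.243234) / (-2.44).
    z_1 = (-0.39 + 2.243234) / (-2.44) = -0.7595,   |z_1| = 0.7595.
    z_2 = (-0.39 - 2.243234) / (-2.44) = 1.0792,   |z_2| = 1.0792.
Moduli of all roots: 5.0000, 0.7595, 1.0792.
All moduli strictly greater than 1? No.
Verdict: Not stationary.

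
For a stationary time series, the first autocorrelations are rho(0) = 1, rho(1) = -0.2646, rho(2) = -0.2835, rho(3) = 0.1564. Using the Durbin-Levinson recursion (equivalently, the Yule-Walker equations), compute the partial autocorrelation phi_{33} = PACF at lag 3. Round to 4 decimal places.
\phi_{33} = -0.0600

The PACF at lag k is phi_{kk}, the last component of the solution
to the Yule-Walker system G_k phi = r_k where
  (G_k)_{ij} = rho(|i - j|), (r_k)_i = rho(i), i,j = 1..k.
Equivalently, Durbin-Levinson gives phi_{kk} iteratively:
  phi_{11} = rho(1)
  phi_{kk} = [rho(k) - sum_{j=1..k-1} phi_{k-1,j} rho(k-j)]
            / [1 - sum_{j=1..k-1} phi_{k-1,j} rho(j)],
  phi_{k,j} = phi_{k-1,j} - phi_{kk} phi_{k-1,k-j},  j = 1..k-1.
Step k = 1:
  phi_11 = rho(1) = -0.2646.
Step k = 2:
  phi_22 = [rho(2) - phi_11 rho(1)] / [1 - phi_11 rho(1)] = [-0.2835 - (-0.2646)(-0.2646)] / [1 - (-0.2646)(-0.2646)]
         = -0.35351316 / 0.92998684 = -0.380127.
  Update: phi_21 = phi_11 - phi_22 phi_11 = -0.2646 - (-0.380127)(-0.2646) = -0.365182.
Step k = 3:
  phi_33 = [rho(3) - phi_21 rho(2) - phi_22 rho(1)] / [1 - phi_21 rho(1) - phi_22 rho(2)]
    numerator   = 0.1564 - (-0.365182)(-0.2835) - (-0.380127)(-0.2646) = -0.04771061
    denominator = 1 - (-0.365182)(-0.2646) - (-0.380127)(-0.2835) = 0.79560692
  phi_33 = -0.04771061 / 0.79560692 = -0.06.
Therefore phi_{33} = -0.0600.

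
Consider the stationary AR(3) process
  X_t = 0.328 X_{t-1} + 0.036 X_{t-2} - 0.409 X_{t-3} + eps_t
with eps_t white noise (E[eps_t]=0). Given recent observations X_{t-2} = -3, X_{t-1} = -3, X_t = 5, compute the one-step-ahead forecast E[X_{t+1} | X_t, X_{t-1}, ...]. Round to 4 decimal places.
E[X_{t+1} \mid \mathcal F_t] = 2.7590

For an AR(p) model X_t = c + sum_i phi_i X_{t-i} + eps_t, the
one-step-ahead conditional mean is
  E[X_{t+1} | X_t, ...] = c + sum_i phi_i X_{t+1-i}.
Substitute known values:
  E[X_{t+1} | ...] = (0.328) * (5) + (0.036) * (-3) + (-0.409) * (-3)
                   = 2.7590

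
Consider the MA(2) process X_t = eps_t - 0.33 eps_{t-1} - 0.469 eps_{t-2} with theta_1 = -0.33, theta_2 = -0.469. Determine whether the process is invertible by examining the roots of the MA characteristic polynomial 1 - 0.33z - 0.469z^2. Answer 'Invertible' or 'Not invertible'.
\text{Invertible}

The MA(q) characteristic polynomial is P(z) = 1 - 0.33z - 0.469z^2.
Invertibility requires all roots to lie outside the unit circle, i.e. |z| > 1 for every root.
Set 1 + (-0.33) z + (-0.469) z^2 = 0, i.e. a z^2 + b z + c = 0 with a = -0.469, b = -0.33, c = 1.
Discriminant D = b^2 - 4ac = (-0.33)^2 - 4*(-0.469)*1 = 0.1089 - (-1.876) = 1.9849.
D >= 0, so the roots are real: z = (-b +/- sqrt(D)) / (2a) = (0.33 +/- 1.408865) / (-0.938).
  z_1 = (0.33 + 1.408865) / (-0.938) = -1.8538,   |z_1| = 1.8538.
  z_2 = (0.33 - 1.408865) / (-0.938) = 1.1502,   |z_2| = 1.1502.
Moduli of all roots: 1.8538, 1.1502.
All moduli strictly greater than 1? Yes.
Verdict: Invertible.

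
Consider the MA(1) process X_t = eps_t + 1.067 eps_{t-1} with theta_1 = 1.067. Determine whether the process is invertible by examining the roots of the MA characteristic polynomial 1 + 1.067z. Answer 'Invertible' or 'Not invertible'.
\text{Not invertible}

The MA(q) characteristic polynomial is P(z) = 1 + 1.067z.
Invertibility requires all roots to lie outside the unit circle, i.e. |z| > 1 for every root.
This is linear in z: 1 + (1.067) z = 0  =>  z = -1/(1.067) = -0.937207,  |z| = 0.937207.
Moduli of all roots: 0.9372.
All moduli strictly greater than 1? No.
Verdict: Not invertible.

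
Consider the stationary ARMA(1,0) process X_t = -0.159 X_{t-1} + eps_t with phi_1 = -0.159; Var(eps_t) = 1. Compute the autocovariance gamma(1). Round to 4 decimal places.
\gamma(1) = -0.1631

Multiply the model equation by X_{t-k} and take expectations. With theta_0 = psi_0 = 1 and psi_j the MA(infinity) weights, this gives
  gamma(k) - sum_i phi_i gamma(k-i) = c_k,
  c_k = sigma^2 * sum_{j=k..q} theta_j psi_{j-k}   (c_k = 0 for k > q),
using gamma(-m) = gamma(m).
Pure AR (q = 0): c_0 = sigma^2 = 1, c_k = 0 for k >= 1.
Equations for k = 0 and k = 1 (AR order 1):
  gamma(0) = phi_1 gamma(1) + c_0
  gamma(1) = phi_1 gamma(0) + c_1
Substituting the second into the first: gamma(0) (1 - phi_1^2) = c_0 + phi_1 c_1, so
  gamma(0) = c_0 / (1 - phi_1^2) = 1 / (1 - (-0.159)^2) = 1 / 0.974719 = 1.025937.
  gamma(1) = phi_1 gamma(0) = (-0.159)(1.025937) = -0.163124.
Therefore gamma(1) = -0.1631 (to 4 decimal places).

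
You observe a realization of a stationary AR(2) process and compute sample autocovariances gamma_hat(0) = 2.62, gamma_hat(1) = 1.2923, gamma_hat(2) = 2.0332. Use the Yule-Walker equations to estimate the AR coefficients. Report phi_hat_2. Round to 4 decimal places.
\hat\phi_{2} = 0.7040

The Yule-Walker equations for an AR(p) process read, in matrix form,
  Gamma_p phi = r_p,   with   (Gamma_p)_{ij} = gamma(|i - j|),
                       (r_p)_i = gamma(i),   i,j = 1..p.
Substitute the sample gammas (Toeplitz matrix and right-hand side of size 2):
  Gamma_p = [[2.62, 1.2923], [1.2923, 2.62]]
  r_p     = [1.2923, 2.0332]
Written out:
  2.62 phi_1 + 1.2923 phi_2 = 1.2923
  1.2923 phi_1 + 2.62 phi_2 = 2.0332
Solve by Cramer's rule:
  det = gamma(0)^2 - gamma(1)^2 = (2.62)^2 - (1.2923)^2 = 6.8644 - 1.67003929 = 5.19436071
  phi_hat_1 = [gamma(1) gamma(0) - gamma(1) gamma(2)] / det = [(1.2923)(2.62) - (1.2923)(2.0332)] / 5.19436071 = 0.75832164 / 5.19436071 = 0.146
  phi_hat_2 = [gamma(0) gamma(2) - gamma(1)^2] / det = [(2.62)(2.0332) - (1.2923)^2] / 5.19436071 = 3.65694471 / 5.19436071 = 0.704
So phi_hat = [0.1460, 0.7040].
Therefore phi_hat_2 = 0.7040.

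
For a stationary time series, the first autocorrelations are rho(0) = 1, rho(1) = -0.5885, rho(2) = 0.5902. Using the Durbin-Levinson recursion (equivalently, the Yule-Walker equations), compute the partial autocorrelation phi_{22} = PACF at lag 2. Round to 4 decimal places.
\phi_{22} = 0.3731

The PACF at lag k is phi_{kk}, the last component of the solution
to the Yule-Walker system G_k phi = r_k where
  (G_k)_{ij} = rho(|i - j|), (r_k)_i = rho(i), i,j = 1..k.
Equivalently, Durbin-Levinson gives phi_{kk} iteratively:
  phi_{11} = rho(1)
  phi_{kk} = [rho(k) - sum_{j=1..k-1} phi_{k-1,j} rho(k-j)]
            / [1 - sum_{j=1..k-1} phi_{k-1,j} rho(j)],
  phi_{k,j} = phi_{k-1,j} - phi_{kk} phi_{k-1,k-j},  j = 1..k-1.
Step k = 1:
  phi_11 = rho(1) = -0.5885.
Step k = 2:
  phi_22 = [rho(2) - phi_11 rho(1)] / [1 - phi_11 rho(1)] = [0.5902 - (-0.5885)(-0.5885)] / [1 - (-0.5885)(-0.5885)]
         = 0.24386775 / 0.65366775 = 0.3731.
Therefore phi_{22} = 0.3731.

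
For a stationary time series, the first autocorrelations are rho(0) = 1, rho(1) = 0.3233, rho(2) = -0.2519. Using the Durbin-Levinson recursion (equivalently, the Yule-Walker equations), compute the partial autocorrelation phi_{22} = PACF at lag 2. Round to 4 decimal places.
\phi_{22} = -0.3980

The PACF at lag k is phi_{kk}, the last component of the solution
to the Yule-Walker system G_k phi = r_k where
  (G_k)_{ij} = rho(|i - j|), (r_k)_i = rho(i), i,j = 1..k.
Equivalently, Durbin-Levinson gives phi_{kk} iteratively:
  phi_{11} = rho(1)
  phi_{kk} = [rho(k) - sum_{j=1..k-1} phi_{k-1,j} rho(k-j)]
            / [1 - sum_{j=1..k-1} phi_{k-1,j} rho(j)],
  phi_{k,j} = phi_{k-1,j} - phi_{kk} phi_{k-1,k-j},  j = 1..k-1.
Step k = 1:
  phi_11 = rho(1) = 0.3233.
Step k = 2:
  phi_22 = [rho(2) - phi_11 rho(1)] / [1 - phi_11 rho(1)] = [-0.2519 - (0.3233)(0.3233)] / [1 - (0.3233)(0.3233)]
         = -0.35642289 / 0.89547711 = -0.398.
Therefore phi_{22} = -0.3980.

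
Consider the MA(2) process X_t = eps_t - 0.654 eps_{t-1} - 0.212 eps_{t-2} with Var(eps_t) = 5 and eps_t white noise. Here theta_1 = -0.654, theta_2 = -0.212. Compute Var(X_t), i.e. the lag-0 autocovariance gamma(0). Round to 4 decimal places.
\gamma(0) = 7.3633

For an MA(q) process X_t = eps_t + sum_i theta_i eps_{t-i} with
Var(eps_t) = sigma^2, the variance is
  gamma(0) = sigma^2 * (1 + sum_i theta_i^2).
  sum_i theta_i^2 = (-0.654)^2 + (-0.212)^2 = 0.427716 + 0.044944 = 0.47266.
  gamma(0) = 5 * (1 + 0.47266) = 5 * 1.47266 = 7.3633.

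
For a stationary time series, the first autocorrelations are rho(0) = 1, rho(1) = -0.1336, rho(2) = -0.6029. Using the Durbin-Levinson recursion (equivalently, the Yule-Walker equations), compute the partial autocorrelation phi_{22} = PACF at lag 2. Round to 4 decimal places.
\phi_{22} = -0.6320

The PACF at lag k is phi_{kk}, the last component of the solution
to the Yule-Walker system G_k phi = r_k where
  (G_k)_{ij} = rho(|i - j|), (r_k)_i = rho(i), i,j = 1..k.
Equivalently, Durbin-Levinson gives phi_{kk} iteratively:
  phi_{11} = rho(1)
  phi_{kk} = [rho(k) - sum_{j=1..k-1} phi_{k-1,j} rho(k-j)]
            / [1 - sum_{j=1..k-1} phi_{k-1,j} rho(j)],
  phi_{k,j} = phi_{k-1,j} - phi_{kk} phi_{k-1,k-j},  j = 1..k-1.
Step k = 1:
  phi_11 = rho(1) = -0.1336.
Step k = 2:
  phi_22 = [rho(2) - phi_11 rho(1)] / [1 - phi_11 rho(1)] = [-0.6029 - (-0.1336)(-0.1336)] / [1 - (-0.1336)(-0.1336)]
         = -0.62074896 / 0.98215104 = -0.632.
Therefore phi_{22} = -0.6320.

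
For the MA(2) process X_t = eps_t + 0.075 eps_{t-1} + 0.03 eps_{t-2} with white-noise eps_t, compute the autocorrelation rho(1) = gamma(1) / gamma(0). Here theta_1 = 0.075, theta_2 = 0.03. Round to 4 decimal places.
\rho(1) = 0.0767

For an MA(q) process with theta_0 = 1, the autocovariance is
  gamma(k) = sigma^2 * sum_{i=0..q-k} theta_i * theta_{i+k},
and rho(k) = gamma(k) / gamma(0). Sigma^2 cancels.
  numerator   = (1)*(0.075) + (0.075)*(0.03) = 0.07725.
  denominator = (1)^2 + (0.075)^2 + (0.03)^2 = 1.006525.
  rho(1) = 0.07725 / 1.006525 = 0.0767.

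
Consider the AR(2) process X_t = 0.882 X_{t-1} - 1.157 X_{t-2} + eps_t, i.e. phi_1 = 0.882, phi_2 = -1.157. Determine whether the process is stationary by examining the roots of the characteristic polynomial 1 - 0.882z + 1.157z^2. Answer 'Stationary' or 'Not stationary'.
\text{Not stationary}

The AR(p) characteristic polynomial is P(z) = 1 - 0.882z + 1.157z^2.
Stationarity requires all roots to lie outside the unit circle, i.e. |z| > 1 for every root.
Set 1 + (-0.882) z + (1.157) z^2 = 0, i.e. a z^2 + b z + c = 0 with a = 1.157, b = -0.882, c = 1.
Discriminant D = b^2 - 4ac = (-0.882)^2 - 4*(1.157)*1 = 0.777924 - (4.628) = -3.850076.
D < 0, so the roots are the complex-conjugate pair z = (-b +/- i sqrt(-D)) / (2a) = 0.3812 +/- 0.848i.
For a conjugate pair |z|^2 = z * conj(z) = (product of roots) = c/a = 1/(1.157) = 0.864304, so |z| = sqrt(0.864304) = 0.9297 for both roots.
Moduli of all roots: 0.9297, 0.9297.
All moduli strictly greater than 1? No.
Verdict: Not stationary.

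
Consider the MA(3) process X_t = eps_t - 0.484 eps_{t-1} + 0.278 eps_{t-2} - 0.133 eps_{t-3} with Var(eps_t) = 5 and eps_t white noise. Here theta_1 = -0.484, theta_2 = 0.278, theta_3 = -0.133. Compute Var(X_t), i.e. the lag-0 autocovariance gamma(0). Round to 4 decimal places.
\gamma(0) = 6.6461

For an MA(q) process X_t = eps_t + sum_i theta_i eps_{t-i} with
Var(eps_t) = sigma^2, the variance is
  gamma(0) = sigma^2 * (1 + sum_i theta_i^2).
  sum_i theta_i^2 = (-0.484)^2 + (0.278)^2 + (-0.133)^2 = 0.234256 + 0.077284 + 0.017689 = 0.329229.
  gamma(0) = 5 * (1 + 0.329229) = 5 * 1.329229 = 6.646145, which rounds to 6.6461.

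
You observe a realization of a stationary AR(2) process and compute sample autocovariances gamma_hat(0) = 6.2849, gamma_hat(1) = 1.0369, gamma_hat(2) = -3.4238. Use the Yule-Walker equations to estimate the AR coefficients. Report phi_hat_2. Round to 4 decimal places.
\hat\phi_{2} = -0.5880

The Yule-Walker equations for an AR(p) process read, in matrix form,
  Gamma_p phi = r_p,   with   (Gamma_p)_{ij} = gamma(|i - j|),
                       (r_p)_i = gamma(i),   i,j = 1..p.
Substitute the sample gammas (Toeplitz matrix and right-hand side of size 2):
  Gamma_p = [[6.2849, 1.0369], [1.0369, 6.2849]]
  r_p     = [1.0369, -3.4238]
Written out:
  6.2849 phi_1 + 1.0369 phi_2 = 1.0369
  1.0369 phi_1 + 6.2849 phi_2 = -3.4238
Solve by Cramer's rule:
  det = gamma(0)^2 - gamma(1)^2 = (6.2849)^2 - (1.0369)^2 = 39.49996801 - 1.07516161 = 38.4248064
  phi_hat_1 = [gamma(1) gamma(0) - gamma(1) gamma(2)] / det = [(1.0369)(6.2849) - (1.0369)(-3.4238)] / 38.4248064 = 10.06695103 / 38.4248064 = 0.262
  phi_hat_2 = [gamma(0) gamma(2) - gamma(1)^2] / det = [(6.2849)(-3.4238) - (1.0369)^2] / 38.4248064 = -22.59340223 / 38.4248064 = -0.588
So phi_hat = [0.2620, -0.5880].
Therefore phi_hat_2 = -0.5880.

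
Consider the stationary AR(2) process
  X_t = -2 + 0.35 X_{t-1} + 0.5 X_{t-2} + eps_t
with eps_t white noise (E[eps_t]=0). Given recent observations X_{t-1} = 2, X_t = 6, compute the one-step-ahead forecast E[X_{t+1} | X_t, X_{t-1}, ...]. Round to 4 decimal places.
E[X_{t+1} \mid \mathcal F_t] = 1.1000

For an AR(p) model X_t = c + sum_i phi_i X_{t-i} + eps_t, the
one-step-ahead conditional mean is
  E[X_{t+1} | X_t, ...] = c + sum_i phi_i X_{t+1-i}.
Substitute known values:
  E[X_{t+1} | ...] = -2 + (0.35) * (6) + (0.5) * (2)
                   = 1.1000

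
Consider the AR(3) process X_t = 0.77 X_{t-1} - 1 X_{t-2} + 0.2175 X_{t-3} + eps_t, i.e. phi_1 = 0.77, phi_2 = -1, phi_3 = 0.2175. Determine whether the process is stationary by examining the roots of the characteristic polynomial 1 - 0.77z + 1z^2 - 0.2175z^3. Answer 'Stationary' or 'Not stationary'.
\text{Stationary}

The AR(p) characteristic polynomial is P(z) = 1 - 0.77z + 1z^2 - 0.2175z^3.
Stationarity requires all roots to lie outside the unit circle, i.e. |z| > 1 for every root.
Degree 3: look for a simple real root z0 first, then factor out (1 - z/z0) and solve the remaining quadratic.
Testing z0 = 4: P(4) = 1 + (-0.77)(4) + (1)(4)^2 + (-0.2175)(4)^3
  = 1 + (-3.08) + (16) + (-13.92) = 0.  So z_0 = 4 is a root, |z_0| = 4.
Divide out the factor (1 - 0.25 z) = (1 - z/z0) (since 1/z0 = 0.25):
  P(z) = (1 - 0.25 z)(1 + (-0.52) z + (0.87) z^2)
  [check: z-coef -0.52 - (0.25) = -0.77; z^2-coef 0.87 - (0.25)(-0.52) = 1; z^3-coef -(0.25)(0.87) = -0.2175.]
Remaining roots from the quadratic factor 1 + (-0.52) z + (0.87) z^2:
  Set 1 + (-0.52) z + (0.87) z^2 = 0, i.e. a z^2 + b z + c = 0 with a = 0.87, b = -0.52, c = 1.
  Discriminant D = b^2 - 4ac = (-0.52)^2 - 4*(0.87)*1 = 0.2704 - (3.48) = -3.2096.
  D < 0, so the roots are the complex-conjugate pair z = (-b +/- i sqrt(-D)) / (2a) = 0.2989 +/- 1.0296i.
  For a conjugate pair |z|^2 = z * conj(z) = (product of roots) = c/a = 1/(0.87) = 1.149425, so |z| = sqrt(1.149425) = 1.0721 for both roots.
Moduli of all roots: 4.0000, 1.0721, 1.0721.
All moduli strictly greater than 1? Yes.
Verdict: Stationary.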